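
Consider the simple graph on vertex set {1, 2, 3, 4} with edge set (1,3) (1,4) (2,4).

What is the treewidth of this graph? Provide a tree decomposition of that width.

Treewidth 1.
Bags: B1 = {1, 4}  B2 = {2, 4}  B3 = {1, 3}
Tree: B1–B2, B1–B3

Every bag has size at most 2, so the width is 2 − 1 = 1 and tw(G) ≤ 1. G has an edge, so its treewidth is at least 1. Therefore the treewidth is 1.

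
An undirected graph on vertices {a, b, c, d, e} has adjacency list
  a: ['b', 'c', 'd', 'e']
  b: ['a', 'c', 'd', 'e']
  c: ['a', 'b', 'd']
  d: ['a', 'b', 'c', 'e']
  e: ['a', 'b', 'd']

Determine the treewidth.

A width-3 tree decomposition is:
Bags: B1 = {a, b, c, d}  B2 = {a, b, d, e}
Tree: B1–B2
The largest bag has 4 vertices, giving width 3; this decomposition certifies tw(G) ≤ 3. On the other hand G contains the 4-clique {a, b, d, e}. A clique must lie in a single bag of any decomposition, so no decomposition can have width below 3. Therefore the treewidth is 3.

3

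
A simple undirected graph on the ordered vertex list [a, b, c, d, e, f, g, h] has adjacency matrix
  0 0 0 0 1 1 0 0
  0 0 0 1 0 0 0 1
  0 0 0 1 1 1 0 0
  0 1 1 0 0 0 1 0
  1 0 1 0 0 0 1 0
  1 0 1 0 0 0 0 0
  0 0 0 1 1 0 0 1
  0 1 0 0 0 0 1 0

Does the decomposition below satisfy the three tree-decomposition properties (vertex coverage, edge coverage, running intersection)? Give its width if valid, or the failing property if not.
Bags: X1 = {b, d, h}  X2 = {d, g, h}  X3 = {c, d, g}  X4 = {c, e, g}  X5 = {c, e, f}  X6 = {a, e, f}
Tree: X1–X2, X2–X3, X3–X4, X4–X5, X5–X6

Yes; width 2.

Every vertex of G appears in some bag (union = {a, b, c, d, e, f, g, h}); every edge is covered by a bag; and for each vertex v the set of bags containing v is connected in the bag tree. The decomposition is therefore valid. The largest bag has 3 vertices, so the width is 2.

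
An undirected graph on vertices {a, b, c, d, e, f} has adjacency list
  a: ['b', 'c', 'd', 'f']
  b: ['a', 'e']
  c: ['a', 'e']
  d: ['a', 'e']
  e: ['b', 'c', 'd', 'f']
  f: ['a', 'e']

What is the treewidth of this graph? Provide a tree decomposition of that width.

Each bag holds 3 vertices, so the decomposition has width 2, which upper-bounds the treewidth. The edges f–a–d–e–f form a cycle, so G is not a tree and its treewidth is at least 2. Hence tw(G) = 2 exactly.

Treewidth 2.
Bags: B1 = {a, e, f}  B2 = {a, d, e}  B3 = {a, c, e}  B4 = {a, b, e}
Tree: B1–B2, B2–B3, B3–B4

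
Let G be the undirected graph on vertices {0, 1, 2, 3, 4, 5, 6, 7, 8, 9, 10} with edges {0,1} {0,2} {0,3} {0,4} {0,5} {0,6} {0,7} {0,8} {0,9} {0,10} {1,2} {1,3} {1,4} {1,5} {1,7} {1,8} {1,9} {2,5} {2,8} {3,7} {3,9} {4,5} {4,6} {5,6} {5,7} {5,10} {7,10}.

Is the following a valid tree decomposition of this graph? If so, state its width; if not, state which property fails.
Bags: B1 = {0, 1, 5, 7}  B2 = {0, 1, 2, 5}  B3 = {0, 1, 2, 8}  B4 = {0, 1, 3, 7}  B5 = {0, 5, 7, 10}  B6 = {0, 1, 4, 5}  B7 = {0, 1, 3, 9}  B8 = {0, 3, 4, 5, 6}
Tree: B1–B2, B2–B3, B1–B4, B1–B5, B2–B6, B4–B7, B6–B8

A tree decomposition must satisfy three properties: every vertex lies in some bag; for every edge, both endpoints lie together in some bag; and for every vertex, the bags containing it form a connected subtree. Here bags containing vertex 3 are not connected in the tree, so the decomposition is invalid.

No — bags containing vertex 3 are not connected in the tree.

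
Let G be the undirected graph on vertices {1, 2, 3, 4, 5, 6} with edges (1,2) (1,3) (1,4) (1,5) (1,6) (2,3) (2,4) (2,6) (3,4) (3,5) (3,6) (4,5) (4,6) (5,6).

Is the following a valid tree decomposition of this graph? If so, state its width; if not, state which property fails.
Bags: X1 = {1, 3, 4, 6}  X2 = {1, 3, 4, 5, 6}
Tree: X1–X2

A tree decomposition must satisfy three properties: every vertex lies in some bag; for every edge, both endpoints lie together in some bag; and for every vertex, the bags containing it form a connected subtree. Here vertex 2 appears in no bag, so the decomposition is invalid.

No — vertex 2 appears in no bag.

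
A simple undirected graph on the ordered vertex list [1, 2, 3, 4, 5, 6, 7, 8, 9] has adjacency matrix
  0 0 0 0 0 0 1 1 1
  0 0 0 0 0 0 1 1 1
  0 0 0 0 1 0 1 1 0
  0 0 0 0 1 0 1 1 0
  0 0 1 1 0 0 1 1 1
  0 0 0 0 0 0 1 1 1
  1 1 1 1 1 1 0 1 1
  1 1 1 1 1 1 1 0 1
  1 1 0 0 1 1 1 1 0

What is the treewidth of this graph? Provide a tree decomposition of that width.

Every bag has size at most 4, so the width is 4 − 1 = 3 and tw(G) ≤ 3. For the lower bound, the 4 vertices {1, 7, 8, 9} are pairwise adjacent, and any tree decomposition puts a clique entirely inside one bag — forcing width ≥ 3. Hence tw(G) = 3 exactly.

Treewidth 3.
One such decomposition:
Bags: B1 = {5, 7, 8, 9}  B2 = {4, 5, 7, 8}  B3 = {6, 7, 8, 9}  B4 = {1, 7, 8, 9}  B5 = {3, 5, 7, 8}  B6 = {2, 7, 8, 9}
Tree: B1–B2, B1–B3, B1–B4, B2–B5, B1–B6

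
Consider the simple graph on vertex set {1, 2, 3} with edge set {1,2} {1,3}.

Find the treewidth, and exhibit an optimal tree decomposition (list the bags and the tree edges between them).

Treewidth 1.
One optimal decomposition is:
Bags: B1 = {1, 3}  B2 = {1, 2}
Tree: B1–B2

Every bag has size at most 2, so the width is 2 − 1 = 1 and tw(G) ≤ 1. G has an edge, so its treewidth is at least 1. The upper and lower bounds meet at 1, so that is the treewidth.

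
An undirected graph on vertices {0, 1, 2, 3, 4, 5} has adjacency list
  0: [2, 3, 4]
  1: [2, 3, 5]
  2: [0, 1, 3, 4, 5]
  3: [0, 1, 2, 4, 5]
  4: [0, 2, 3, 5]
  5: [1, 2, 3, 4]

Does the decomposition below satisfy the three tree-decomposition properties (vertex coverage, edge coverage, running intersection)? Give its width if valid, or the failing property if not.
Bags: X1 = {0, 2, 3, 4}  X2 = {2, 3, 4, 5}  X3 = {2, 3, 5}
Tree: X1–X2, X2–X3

No — vertex 1 appears in no bag.

A tree decomposition must satisfy three properties: every vertex lies in some bag; for every edge, both endpoints lie together in some bag; and for every vertex, the bags containing it form a connected subtree. Here vertex 1 appears in no bag, so the decomposition is invalid.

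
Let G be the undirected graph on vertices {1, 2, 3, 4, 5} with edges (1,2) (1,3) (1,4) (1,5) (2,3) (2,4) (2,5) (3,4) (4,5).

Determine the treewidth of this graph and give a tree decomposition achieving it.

Each bag holds 4 vertices, so the decomposition has width 3, which upper-bounds the treewidth. For the lower bound, the 4 vertices {1, 2, 3, 4} are pairwise adjacent, and any tree decomposition puts a clique entirely inside one bag — forcing width ≥ 3. Combining the bounds, tw(G) = 3.

Treewidth 3.
Bags: B1 = {1, 2, 3, 4}  B2 = {1, 2, 4, 5}
Tree: B1–B2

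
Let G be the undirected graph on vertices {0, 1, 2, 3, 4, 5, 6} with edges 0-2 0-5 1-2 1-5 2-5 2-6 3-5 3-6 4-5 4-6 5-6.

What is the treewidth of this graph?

A width-2 tree decomposition is:
Bags: B1 = {4, 5, 6}  B2 = {2, 5, 6}  B3 = {0, 2, 5}  B4 = {1, 2, 5}  B5 = {3, 5, 6}
Tree: B1–B2, B2–B3, B3–B4, B2–B5
The largest bag has 3 vertices, giving width 2; this decomposition certifies tw(G) ≤ 2. For the lower bound, the 3 vertices {0, 2, 5} are pairwise adjacent, and any tree decomposition puts a clique entirely inside one bag — forcing width ≥ 2. The upper and lower bounds meet at 2, so that is the treewidth.

2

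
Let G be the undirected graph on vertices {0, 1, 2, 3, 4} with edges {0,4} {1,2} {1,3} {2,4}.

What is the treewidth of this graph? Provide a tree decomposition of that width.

Treewidth 1.
Bags: B1 = {0, 4}  B2 = {2, 4}  B3 = {1, 2}  B4 = {1, 3}
Tree: B1–B2, B2–B3, B3–B4

Every bag has size at most 2, so the width is 2 − 1 = 1 and tw(G) ≤ 1. Any graph with an edge has treewidth ≥ 1, and G has the edge 0–4. Therefore the treewidth is 1.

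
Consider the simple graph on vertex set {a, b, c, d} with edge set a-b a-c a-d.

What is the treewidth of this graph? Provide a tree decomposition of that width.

Treewidth 1.
One such decomposition:
Bags: B1 = {a, d}  B2 = {a, c}  B3 = {a, b}
Tree: B1–B2, B2–B3

Every bag has size at most 2, so the width is 2 − 1 = 1 and tw(G) ≤ 1. Any graph with an edge has treewidth ≥ 1, and G has the edge d–a. Combining the bounds, tw(G) = 1.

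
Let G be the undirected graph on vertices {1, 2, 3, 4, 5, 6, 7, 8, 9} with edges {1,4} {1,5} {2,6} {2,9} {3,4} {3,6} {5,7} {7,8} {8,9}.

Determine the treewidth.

2

A width-2 tree decomposition is:
Bags: B1 = {1, 4, 5}  B2 = {3, 4, 5}  B3 = {3, 5, 6}  B4 = {2, 5, 6}  B5 = {2, 5, 9}  B6 = {5, 8, 9}  B7 = {5, 7, 8}
Tree: B1–B2, B2–B3, B3–B4, B4–B5, B5–B6, B6–B7
The largest bag has 3 vertices, giving width 2; this decomposition certifies tw(G) ≤ 2. Since 5–1–4–3–6–2–9–8–7–5 is a cycle in G, G is not acyclic. Forests are exactly the graphs of treewidth ≤ 1, so tw(G) ≥ 2. Therefore the treewidth is 2.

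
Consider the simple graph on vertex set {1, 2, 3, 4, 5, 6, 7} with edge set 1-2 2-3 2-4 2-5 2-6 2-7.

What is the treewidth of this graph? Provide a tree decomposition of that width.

Each bag holds 2 vertices, so the decomposition has width 1, which upper-bounds the treewidth. G has an edge, so its treewidth is at least 1. Hence tw(G) = 1 exactly.

Treewidth 1.
One such decomposition:
Bags: B1 = {2, 6}  B2 = {2, 7}  B3 = {2, 3}  B4 = {1, 2}  B5 = {2, 4}  B6 = {2, 5}
Tree: B1–B2, B2–B3, B3–B4, B2–B5, B3–B6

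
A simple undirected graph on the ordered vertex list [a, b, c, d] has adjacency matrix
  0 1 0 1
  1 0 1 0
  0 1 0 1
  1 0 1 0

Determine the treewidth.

2

A width-2 tree decomposition is:
Bags: B1 = {a, b, c}  B2 = {a, c, d}
Tree: B1–B2
Each bag holds 3 vertices, so the decomposition has width 2, which upper-bounds the treewidth. The edges c–b–a–d–c form a cycle, so G is not a tree and its treewidth is at least 2. The upper and lower bounds meet at 2, so that is the treewidth.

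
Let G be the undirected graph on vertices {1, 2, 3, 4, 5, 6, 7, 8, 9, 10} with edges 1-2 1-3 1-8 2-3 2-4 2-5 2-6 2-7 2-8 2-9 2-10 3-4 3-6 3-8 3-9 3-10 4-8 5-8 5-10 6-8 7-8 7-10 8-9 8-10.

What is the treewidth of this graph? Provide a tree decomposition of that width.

Each bag holds 4 vertices, so the decomposition has width 3, which upper-bounds the treewidth. For the lower bound, the 4 vertices {1, 2, 3, 8} are pairwise adjacent, and any tree decomposition puts a clique entirely inside one bag — forcing width ≥ 3. Combining the bounds, tw(G) = 3.

Treewidth 3.
One optimal decomposition is:
Bags: B1 = {2, 5, 8, 10}  B2 = {2, 3, 8, 10}  B3 = {2, 3, 6, 8}  B4 = {2, 7, 8, 10}  B5 = {2, 3, 8, 9}  B6 = {2, 3, 4, 8}  B7 = {1, 2, 3, 8}
Tree: B1–B2, B2–B3, B1–B4, B2–B5, B3–B6, B2–B7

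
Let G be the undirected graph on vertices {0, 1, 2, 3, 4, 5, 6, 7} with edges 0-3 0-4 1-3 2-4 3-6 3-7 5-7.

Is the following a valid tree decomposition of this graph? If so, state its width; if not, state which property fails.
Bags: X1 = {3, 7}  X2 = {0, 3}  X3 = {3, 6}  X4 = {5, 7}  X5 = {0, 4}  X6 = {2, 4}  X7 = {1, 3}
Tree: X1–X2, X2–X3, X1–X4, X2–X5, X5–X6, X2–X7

Vertex coverage: the bags together contain {0, 1, 2, 3, 4, 5, 6, 7}, the full vertex set. Edge coverage: each edge of G has both endpoints in at least one bag. Running intersection: for every vertex, the bags containing it form a connected subtree. All three properties hold, so this is a valid tree decomposition of width max|bag| − 1 = 1, and hence tw(G) ≤ 1.

Yes; width 1.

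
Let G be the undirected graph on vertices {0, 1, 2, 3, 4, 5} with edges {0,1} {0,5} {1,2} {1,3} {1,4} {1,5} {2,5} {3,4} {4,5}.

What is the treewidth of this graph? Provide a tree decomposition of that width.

Treewidth 2.
One optimal decomposition is:
Bags: B1 = {0, 1, 5}  B2 = {1, 4, 5}  B3 = {1, 3, 4}  B4 = {1, 2, 5}
Tree: B1–B2, B2–B3, B2–B4

Each bag holds 3 vertices, so the decomposition has width 2, which upper-bounds the treewidth. On the other hand G contains the 3-clique {1, 3, 4}. A clique must lie in a single bag of any decomposition, so no decomposition can have width below 2. Hence tw(G) = 2 exactly.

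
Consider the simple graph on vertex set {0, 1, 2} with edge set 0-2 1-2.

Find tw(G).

A width-1 tree decomposition is:
Bags: B1 = {1, 2}  B2 = {0, 2}
Tree: B1–B2
Each bag holds 2 vertices, so the decomposition has width 1, which upper-bounds the treewidth. G has an edge, so its treewidth is at least 1. Therefore the treewidth is 1.

1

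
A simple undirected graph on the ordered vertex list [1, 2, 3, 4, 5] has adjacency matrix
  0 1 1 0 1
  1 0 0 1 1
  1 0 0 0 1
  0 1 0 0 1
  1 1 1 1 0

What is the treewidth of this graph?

A width-2 tree decomposition is:
Bags: B1 = {1, 2, 5}  B2 = {2, 4, 5}  B3 = {1, 3, 5}
Tree: B1–B2, B1–B3
Every bag has size at most 3, so the width is 3 − 1 = 2 and tw(G) ≤ 2. On the other hand G contains the 3-clique {1, 2, 5}. A clique must lie in a single bag of any decomposition, so no decomposition can have width below 2. Hence tw(G) = 2 exactly.

2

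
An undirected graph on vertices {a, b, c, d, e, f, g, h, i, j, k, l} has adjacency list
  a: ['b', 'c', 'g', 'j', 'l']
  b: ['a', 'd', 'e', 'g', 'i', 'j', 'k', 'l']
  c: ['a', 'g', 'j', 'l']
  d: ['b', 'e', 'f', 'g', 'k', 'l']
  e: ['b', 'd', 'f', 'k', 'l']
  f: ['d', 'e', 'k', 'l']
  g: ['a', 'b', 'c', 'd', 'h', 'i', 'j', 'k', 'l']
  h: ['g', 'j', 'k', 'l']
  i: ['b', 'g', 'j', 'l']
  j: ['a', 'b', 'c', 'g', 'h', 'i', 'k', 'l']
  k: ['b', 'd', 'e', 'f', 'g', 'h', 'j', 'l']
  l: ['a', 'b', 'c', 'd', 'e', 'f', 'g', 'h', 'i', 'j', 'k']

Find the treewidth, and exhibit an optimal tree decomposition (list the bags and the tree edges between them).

Treewidth 4.
One optimal decomposition is:
Bags: B1 = {b, g, j, k, l}  B2 = {b, d, g, k, l}  B3 = {g, h, j, k, l}  B4 = {b, g, i, j, l}  B5 = {a, b, g, j, l}  B6 = {b, d, e, k, l}  B7 = {d, e, f, k, l}  B8 = {a, c, g, j, l}
Tree: B1–B2, B1–B3, B1–B4, B1–B5, B2–B6, B6–B7, B5–B8

Each bag holds 5 vertices, so the decomposition has width 4, which upper-bounds the treewidth. On the other hand G contains the 5-clique {b, d, g, k, l}. A clique must lie in a single bag of any decomposition, so no decomposition can have width below 4. Hence tw(G) = 4 exactly.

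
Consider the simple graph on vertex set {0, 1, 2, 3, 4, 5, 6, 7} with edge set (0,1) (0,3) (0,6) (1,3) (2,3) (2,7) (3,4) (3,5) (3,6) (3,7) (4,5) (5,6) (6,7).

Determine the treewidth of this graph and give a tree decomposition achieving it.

Treewidth 2.
One optimal decomposition is:
Bags: B1 = {3, 4, 5}  B2 = {3, 5, 6}  B3 = {3, 6, 7}  B4 = {0, 3, 6}  B5 = {0, 1, 3}  B6 = {2, 3, 7}
Tree: B1–B2, B2–B3, B3–B4, B4–B5, B3–B6

The largest bag has 3 vertices, giving width 2; this decomposition certifies tw(G) ≤ 2. For the lower bound, the 3 vertices {0, 1, 3} are pairwise adjacent, and any tree decomposition puts a clique entirely inside one bag — forcing width ≥ 2. Therefore the treewidth is 2.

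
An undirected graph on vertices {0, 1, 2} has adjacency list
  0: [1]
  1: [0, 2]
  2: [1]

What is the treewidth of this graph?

A width-1 tree decomposition is:
Bags: B1 = {0, 1}  B2 = {1, 2}
Tree: B1–B2
Every bag has size at most 2, so the width is 2 − 1 = 1 and tw(G) ≤ 1. G has an edge, so its treewidth is at least 1. Therefore the treewidth is 1.

1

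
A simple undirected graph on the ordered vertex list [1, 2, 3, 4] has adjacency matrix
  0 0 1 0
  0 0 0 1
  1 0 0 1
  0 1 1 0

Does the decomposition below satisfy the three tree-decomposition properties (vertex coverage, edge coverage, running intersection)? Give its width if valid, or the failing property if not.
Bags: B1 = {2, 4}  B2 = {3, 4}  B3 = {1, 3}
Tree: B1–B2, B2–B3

Every vertex of G appears in some bag (union = {1, 2, 3, 4}); every edge is covered by a bag; and for each vertex v the set of bags containing v is connected in the bag tree. The decomposition is therefore valid. The largest bag has 2 vertices, so the width is 1.

Yes; width 1.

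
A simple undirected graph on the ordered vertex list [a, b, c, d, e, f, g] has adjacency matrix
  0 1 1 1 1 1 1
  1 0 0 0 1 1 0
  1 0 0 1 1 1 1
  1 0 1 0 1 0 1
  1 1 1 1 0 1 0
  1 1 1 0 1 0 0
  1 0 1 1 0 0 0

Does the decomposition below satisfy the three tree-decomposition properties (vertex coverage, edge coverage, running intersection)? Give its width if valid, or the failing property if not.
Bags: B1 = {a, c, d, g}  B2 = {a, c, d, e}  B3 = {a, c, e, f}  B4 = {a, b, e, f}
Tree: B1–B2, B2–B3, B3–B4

Yes; width 3.

Vertex coverage: the bags together contain {a, b, c, d, e, f, g}, the full vertex set. Edge coverage: each edge of G has both endpoints in at least one bag. Running intersection: for every vertex, the bags containing it form a connected subtree. All three properties hold, so this is a valid tree decomposition of width max|bag| − 1 = 3, and hence tw(G) ≤ 3.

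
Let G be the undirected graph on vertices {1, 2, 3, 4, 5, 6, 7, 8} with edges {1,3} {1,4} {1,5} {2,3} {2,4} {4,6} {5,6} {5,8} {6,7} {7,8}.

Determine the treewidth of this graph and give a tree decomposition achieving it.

Each bag holds 3 vertices, so the decomposition has width 2, which upper-bounds the treewidth. Since 7–8–5–6–7 is a cycle in G, G is not acyclic. Forests are exactly the graphs of treewidth ≤ 1, so tw(G) ≥ 2. Therefore the treewidth is 2.

Treewidth 2.
One optimal decomposition is:
Bags: B1 = {6, 7, 8}  B2 = {5, 6, 8}  B3 = {4, 5, 6}  B4 = {1, 4, 5}  B5 = {1, 2, 4}  B6 = {1, 2, 3}
Tree: B1–B2, B2–B3, B3–B4, B4–B5, B5–B6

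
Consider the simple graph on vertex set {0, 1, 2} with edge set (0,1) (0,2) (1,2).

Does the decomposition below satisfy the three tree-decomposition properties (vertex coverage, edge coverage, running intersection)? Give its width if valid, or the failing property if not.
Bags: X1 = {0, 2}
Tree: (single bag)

No — vertex 1 appears in no bag.

A tree decomposition must satisfy three properties: every vertex lies in some bag; for every edge, both endpoints lie together in some bag; and for every vertex, the bags containing it form a connected subtree. Here vertex 1 appears in no bag, so the decomposition is invalid.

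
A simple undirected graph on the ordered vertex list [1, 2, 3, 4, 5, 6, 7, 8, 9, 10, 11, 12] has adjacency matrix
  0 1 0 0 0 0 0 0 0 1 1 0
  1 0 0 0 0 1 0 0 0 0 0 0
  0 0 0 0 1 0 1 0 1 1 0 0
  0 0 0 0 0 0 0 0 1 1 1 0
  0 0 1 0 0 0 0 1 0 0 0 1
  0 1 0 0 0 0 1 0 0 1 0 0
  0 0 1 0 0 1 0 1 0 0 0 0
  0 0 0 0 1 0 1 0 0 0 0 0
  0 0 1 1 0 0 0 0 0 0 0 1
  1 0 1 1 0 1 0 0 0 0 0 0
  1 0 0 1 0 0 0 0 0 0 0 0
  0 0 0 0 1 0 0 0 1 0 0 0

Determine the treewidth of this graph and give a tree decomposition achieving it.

Treewidth 3.
One such decomposition:
Bags: B1 = {5, 7, 8, 12}  B2 = {3, 5, 7, 12}  B3 = {3, 7, 9, 12}  B4 = {3, 6, 7, 9}  B5 = {3, 6, 9, 10}  B6 = {4, 6, 9, 10}  B7 = {2, 4, 6, 10}  B8 = {1, 2, 4, 10}  B9 = {1, 2, 4, 11}
Tree: B1–B2, B2–B3, B3–B4, B4–B5, B5–B6, B6–B7, B7–B8, B8–B9

Each bag holds 4 vertices, so the decomposition has width 3, which upper-bounds the treewidth. For the lower bound: the 4 vertex sets {5,8,12}, {7}, {3}, {4,6,9,10} are disjoint, each induces a connected subgraph, and every pair is joined by at least one edge of G. Contracting each set to a single vertex therefore yields K_{4} as a minor, and since treewidth is minor-monotone, tw(G) ≥ tw(K_{4}) = 3. The upper and lower bounds meet at 3, so that is the treewidth.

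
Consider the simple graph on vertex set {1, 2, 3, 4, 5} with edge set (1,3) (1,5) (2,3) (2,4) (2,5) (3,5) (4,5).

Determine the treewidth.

2

A width-2 tree decomposition is:
Bags: B1 = {2, 4, 5}  B2 = {2, 3, 5}  B3 = {1, 3, 5}
Tree: B1–B2, B2–B3
The largest bag has 3 vertices, giving width 2; this decomposition certifies tw(G) ≤ 2. On the other hand G contains the 3-clique {1, 3, 5}. A clique must lie in a single bag of any decomposition, so no decomposition can have width below 2. Therefore the treewidth is 2.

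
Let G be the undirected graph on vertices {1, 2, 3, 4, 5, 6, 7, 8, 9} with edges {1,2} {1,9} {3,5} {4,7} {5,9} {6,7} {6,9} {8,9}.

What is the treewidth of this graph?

A width-1 tree decomposition is:
Bags: B1 = {8, 9}  B2 = {6, 9}  B3 = {5, 9}  B4 = {3, 5}  B5 = {6, 7}  B6 = {1, 9}  B7 = {1, 2}  B8 = {4, 7}
Tree: B1–B2, B2–B3, B3–B4, B2–B5, B2–B6, B6–B7, B5–B8
Each bag holds 2 vertices, so the decomposition has width 1, which upper-bounds the treewidth. Any graph with an edge has treewidth ≥ 1, and G has the edge 8–9. The upper and lower bounds meet at 1, so that is the treewidth.

1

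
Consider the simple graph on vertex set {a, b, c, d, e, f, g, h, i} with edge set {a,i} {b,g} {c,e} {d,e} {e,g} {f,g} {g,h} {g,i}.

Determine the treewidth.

A width-1 tree decomposition is:
Bags: B1 = {b, g}  B2 = {g, i}  B3 = {f, g}  B4 = {e, g}  B5 = {g, h}  B6 = {d, e}  B7 = {c, e}  B8 = {a, i}
Tree: B1–B2, B1–B3, B3–B4, B2–B5, B4–B6, B4–B7, B2–B8
Each bag holds 2 vertices, so the decomposition has width 1, which upper-bounds the treewidth. Any graph with an edge has treewidth ≥ 1, and G has the edge g–b. The upper and lower bounds meet at 1, so that is the treewidth.

1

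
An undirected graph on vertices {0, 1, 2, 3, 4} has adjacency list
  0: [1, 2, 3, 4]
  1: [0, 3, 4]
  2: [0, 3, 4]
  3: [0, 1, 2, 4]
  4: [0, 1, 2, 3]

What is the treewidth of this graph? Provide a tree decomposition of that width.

Treewidth 3.
One optimal decomposition is:
Bags: B1 = {0, 2, 3, 4}  B2 = {0, 1, 3, 4}
Tree: B1–B2

Each bag holds 4 vertices, so the decomposition has width 3, which upper-bounds the treewidth. For the lower bound, the 4 vertices {0, 1, 3, 4} are pairwise adjacent, and any tree decomposition puts a clique entirely inside one bag — forcing width ≥ 3. Combining the bounds, tw(G) = 3.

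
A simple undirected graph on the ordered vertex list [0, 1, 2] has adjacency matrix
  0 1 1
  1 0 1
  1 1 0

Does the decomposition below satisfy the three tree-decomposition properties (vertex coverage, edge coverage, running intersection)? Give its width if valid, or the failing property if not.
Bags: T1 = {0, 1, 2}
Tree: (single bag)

Yes; width 2.

Vertex coverage: the bags together contain {0, 1, 2}, the full vertex set. Edge coverage: each edge of G has both endpoints in at least one bag. Running intersection: for every vertex, the bags containing it form a connected subtree. All three properties hold, so this is a valid tree decomposition of width max|bag| − 1 = 2, and hence tw(G) ≤ 2.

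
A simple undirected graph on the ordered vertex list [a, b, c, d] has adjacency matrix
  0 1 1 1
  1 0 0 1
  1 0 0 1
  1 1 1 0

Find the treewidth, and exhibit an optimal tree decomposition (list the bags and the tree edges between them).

Treewidth 2.
One optimal decomposition is:
Bags: B1 = {a, c, d}  B2 = {a, b, d}
Tree: B1–B2

The largest bag has 3 vertices, giving width 2; this decomposition certifies tw(G) ≤ 2. Conversely, {a, c, d} is a clique of size 3, and the vertices of any clique must share a bag in every tree decomposition; so some bag has ≥ 3 vertices and tw(G) ≥ 2. Combining the bounds, tw(G) = 2.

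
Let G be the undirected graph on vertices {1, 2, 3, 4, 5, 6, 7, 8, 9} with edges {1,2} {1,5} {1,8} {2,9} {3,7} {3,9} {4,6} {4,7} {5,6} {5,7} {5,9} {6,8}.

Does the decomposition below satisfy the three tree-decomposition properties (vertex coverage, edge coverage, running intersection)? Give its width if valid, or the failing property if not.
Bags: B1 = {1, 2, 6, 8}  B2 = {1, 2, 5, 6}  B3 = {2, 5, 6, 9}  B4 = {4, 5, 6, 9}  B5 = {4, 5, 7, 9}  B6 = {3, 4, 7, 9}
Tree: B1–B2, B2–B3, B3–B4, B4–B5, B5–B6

Vertex coverage: the bags together contain {1, 2, 3, 4, 5, 6, 7, 8, 9}, the full vertex set. Edge coverage: each edge of G has both endpoints in at least one bag. Running intersection: for every vertex, the bags containing it form a connected subtree. All three properties hold, so this is a valid tree decomposition of width max|bag| − 1 = 3, and hence tw(G) ≤ 3.

Yes; width 3.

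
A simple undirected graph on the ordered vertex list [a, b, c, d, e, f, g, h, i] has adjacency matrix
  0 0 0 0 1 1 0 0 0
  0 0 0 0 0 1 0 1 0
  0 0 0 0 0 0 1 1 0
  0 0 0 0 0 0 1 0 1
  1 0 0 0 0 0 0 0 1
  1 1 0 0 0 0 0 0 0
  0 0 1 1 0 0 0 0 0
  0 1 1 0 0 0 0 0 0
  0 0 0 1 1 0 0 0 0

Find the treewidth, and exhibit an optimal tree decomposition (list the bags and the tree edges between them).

The largest bag has 3 vertices, giving width 2; this decomposition certifies tw(G) ≤ 2. Since h–b–f–a–e–i–d–g–c–h is a cycle in G, G is not acyclic. Forests are exactly the graphs of treewidth ≤ 1, so tw(G) ≥ 2. Therefore the treewidth is 2.

Treewidth 2.
One such decomposition:
Bags: B1 = {b, f, h}  B2 = {a, f, h}  B3 = {a, e, h}  B4 = {e, h, i}  B5 = {d, h, i}  B6 = {d, g, h}  B7 = {c, g, h}
Tree: B1–B2, B2–B3, B3–B4, B4–B5, B5–B6, B6–B7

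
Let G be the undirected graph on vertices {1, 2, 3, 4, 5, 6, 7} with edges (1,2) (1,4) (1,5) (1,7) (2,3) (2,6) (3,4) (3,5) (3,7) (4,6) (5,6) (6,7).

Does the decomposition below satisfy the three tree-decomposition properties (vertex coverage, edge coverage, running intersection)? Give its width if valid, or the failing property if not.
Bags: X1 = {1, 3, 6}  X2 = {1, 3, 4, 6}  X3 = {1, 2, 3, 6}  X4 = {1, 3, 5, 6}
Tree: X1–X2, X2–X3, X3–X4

No — vertex 7 appears in no bag.

A tree decomposition must satisfy three properties: every vertex lies in some bag; for every edge, both endpoints lie together in some bag; and for every vertex, the bags containing it form a connected subtree. Here vertex 7 appears in no bag, so the decomposition is invalid.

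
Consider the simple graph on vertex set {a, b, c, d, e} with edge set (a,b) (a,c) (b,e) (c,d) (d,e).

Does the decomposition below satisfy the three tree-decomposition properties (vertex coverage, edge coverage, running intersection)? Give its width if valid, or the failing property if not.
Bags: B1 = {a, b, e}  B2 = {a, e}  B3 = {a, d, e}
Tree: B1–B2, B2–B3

A tree decomposition must satisfy three properties: every vertex lies in some bag; for every edge, both endpoints lie together in some bag; and for every vertex, the bags containing it form a connected subtree. Here vertex c appears in no bag, so the decomposition is invalid.

No — vertex c appears in no bag.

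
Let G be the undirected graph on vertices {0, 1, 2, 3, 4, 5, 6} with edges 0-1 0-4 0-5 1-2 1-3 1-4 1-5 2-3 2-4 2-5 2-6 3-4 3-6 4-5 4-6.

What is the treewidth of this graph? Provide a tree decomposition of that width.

The largest bag has 4 vertices, giving width 3; this decomposition certifies tw(G) ≤ 3. On the other hand G contains the 4-clique {0, 1, 4, 5}. A clique must lie in a single bag of any decomposition, so no decomposition can have width below 3. Hence tw(G) = 3 exactly.

Treewidth 3.
One such decomposition:
Bags: B1 = {2, 3, 4, 6}  B2 = {1, 2, 3, 4}  B3 = {1, 2, 4, 5}  B4 = {0, 1, 4, 5}
Tree: B1–B2, B2–B3, B3–B4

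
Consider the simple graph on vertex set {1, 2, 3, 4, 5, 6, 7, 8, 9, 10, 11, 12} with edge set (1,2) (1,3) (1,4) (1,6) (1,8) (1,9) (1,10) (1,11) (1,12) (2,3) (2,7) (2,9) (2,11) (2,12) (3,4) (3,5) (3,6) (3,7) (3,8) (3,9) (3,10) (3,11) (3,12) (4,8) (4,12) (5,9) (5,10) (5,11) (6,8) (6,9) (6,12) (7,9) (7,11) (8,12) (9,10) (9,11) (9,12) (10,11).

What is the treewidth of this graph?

4

A width-4 tree decomposition is:
Bags: B1 = {1, 3, 6, 9, 12}  B2 = {1, 2, 3, 9, 12}  B3 = {1, 3, 6, 8, 12}  B4 = {1, 2, 3, 9, 11}  B5 = {2, 3, 7, 9, 11}  B6 = {1, 3, 9, 10, 11}  B7 = {1, 3, 4, 8, 12}  B8 = {3, 5, 9, 10, 11}
Tree: B1–B2, B1–B3, B2–B4, B4–B5, B4–B6, B3–B7, B6–B8
Each bag holds 5 vertices, so the decomposition has width 4, which upper-bounds the treewidth. For the lower bound, the 5 vertices {1, 3, 4, 8, 12} are pairwise adjacent, and any tree decomposition puts a clique entirely inside one bag — forcing width ≥ 4. Hence tw(G) = 4 exactly.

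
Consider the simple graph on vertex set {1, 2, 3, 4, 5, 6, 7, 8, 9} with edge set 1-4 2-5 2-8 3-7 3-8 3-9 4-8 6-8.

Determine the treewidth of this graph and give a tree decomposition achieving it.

Treewidth 1.
Bags: B1 = {6, 8}  B2 = {4, 8}  B3 = {3, 8}  B4 = {2, 8}  B5 = {3, 7}  B6 = {3, 9}  B7 = {2, 5}  B8 = {1, 4}
Tree: B1–B2, B2–B3, B1–B4, B3–B5, B3–B6, B4–B7, B2–B8

Every bag has size at most 2, so the width is 2 − 1 = 1 and tw(G) ≤ 1. Since G has at least one edge (e.g. 8–6), it is not an edgeless graph, so tw(G) ≥ 1. The upper and lower bounds meet at 1, so that is the treewidth.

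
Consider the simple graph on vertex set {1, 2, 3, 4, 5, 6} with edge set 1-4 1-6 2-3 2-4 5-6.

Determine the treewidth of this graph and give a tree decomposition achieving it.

Treewidth 1.
One such decomposition:
Bags: B1 = {2, 3}  B2 = {2, 4}  B3 = {1, 4}  B4 = {1, 6}  B5 = {5, 6}
Tree: B1–B2, B2–B3, B3–B4, B4–B5

Every bag has size at most 2, so the width is 2 − 1 = 1 and tw(G) ≤ 1. Any graph with an edge has treewidth ≥ 1, and G has the edge 3–2. Hence tw(G) = 1 exactly.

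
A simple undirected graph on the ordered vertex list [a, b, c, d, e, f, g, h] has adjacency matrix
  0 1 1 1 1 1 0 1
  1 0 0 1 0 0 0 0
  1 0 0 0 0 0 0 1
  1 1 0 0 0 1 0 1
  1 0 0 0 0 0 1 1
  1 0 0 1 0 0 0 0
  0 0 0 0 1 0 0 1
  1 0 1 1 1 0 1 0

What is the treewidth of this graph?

A width-2 tree decomposition is:
Bags: B1 = {a, e, h}  B2 = {e, g, h}  B3 = {a, d, h}  B4 = {a, d, f}  B5 = {a, c, h}  B6 = {a, b, d}
Tree: B1–B2, B1–B3, B3–B4, B3–B5, B4–B6
Every bag has size at most 3, so the width is 3 − 1 = 2 and tw(G) ≤ 2. For the lower bound, the 3 vertices {e, g, h} are pairwise adjacent, and any tree decomposition puts a clique entirely inside one bag — forcing width ≥ 2. Therefore the treewidth is 2.

2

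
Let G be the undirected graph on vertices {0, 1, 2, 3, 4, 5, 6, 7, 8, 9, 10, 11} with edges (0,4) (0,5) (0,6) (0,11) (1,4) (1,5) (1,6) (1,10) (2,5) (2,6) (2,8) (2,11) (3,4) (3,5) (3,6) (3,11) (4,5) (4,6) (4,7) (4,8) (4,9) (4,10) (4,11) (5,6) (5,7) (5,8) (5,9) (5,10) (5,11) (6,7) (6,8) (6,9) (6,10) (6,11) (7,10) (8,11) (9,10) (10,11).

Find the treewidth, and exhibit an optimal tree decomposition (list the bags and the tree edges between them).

Each bag holds 5 vertices, so the decomposition has width 4, which upper-bounds the treewidth. On the other hand G contains the 5-clique {2, 5, 6, 8, 11}. A clique must lie in a single bag of any decomposition, so no decomposition can have width below 4. Combining the bounds, tw(G) = 4.

Treewidth 4.
Bags: B1 = {0, 4, 5, 6, 11}  B2 = {4, 5, 6, 8, 11}  B3 = {4, 5, 6, 10, 11}  B4 = {1, 4, 5, 6, 10}  B5 = {4, 5, 6, 9, 10}  B6 = {3, 4, 5, 6, 11}  B7 = {4, 5, 6, 7, 10}  B8 = {2, 5, 6, 8, 11}
Tree: B1–B2, B1–B3, B3–B4, B3–B5, B3–B6, B3–B7, B2–B8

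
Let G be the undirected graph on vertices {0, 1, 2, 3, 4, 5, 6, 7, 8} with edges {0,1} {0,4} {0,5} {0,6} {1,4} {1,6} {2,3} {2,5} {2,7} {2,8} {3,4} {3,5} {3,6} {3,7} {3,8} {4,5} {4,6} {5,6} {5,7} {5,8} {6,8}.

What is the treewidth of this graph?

A width-3 tree decomposition is:
Bags: B1 = {3, 4, 5, 6}  B2 = {3, 5, 6, 8}  B3 = {0, 4, 5, 6}  B4 = {2, 3, 5, 8}  B5 = {2, 3, 5, 7}  B6 = {0, 1, 4, 6}
Tree: B1–B2, B1–B3, B2–B4, B4–B5, B3–B6
Every bag has size at most 4, so the width is 4 − 1 = 3 and tw(G) ≤ 3. On the other hand G contains the 4-clique {0, 1, 4, 6}. A clique must lie in a single bag of any decomposition, so no decomposition can have width below 3. Therefore the treewidth is 3.

3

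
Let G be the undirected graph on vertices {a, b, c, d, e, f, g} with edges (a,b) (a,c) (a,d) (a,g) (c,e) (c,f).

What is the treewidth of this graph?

1

A width-1 tree decomposition is:
Bags: B1 = {a, b}  B2 = {a, d}  B3 = {a, c}  B4 = {a, g}  B5 = {c, e}  B6 = {c, f}
Tree: B1–B2, B1–B3, B3–B4, B3–B5, B5–B6
The largest bag has 2 vertices, giving width 1; this decomposition certifies tw(G) ≤ 1. Any graph with an edge has treewidth ≥ 1, and G has the edge a–b. Hence tw(G) = 1 exactly.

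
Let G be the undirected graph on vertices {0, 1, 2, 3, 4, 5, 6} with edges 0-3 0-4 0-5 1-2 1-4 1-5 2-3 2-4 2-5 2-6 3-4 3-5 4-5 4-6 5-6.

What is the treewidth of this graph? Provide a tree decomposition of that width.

Treewidth 3.
Bags: B1 = {2, 4, 5, 6}  B2 = {1, 2, 4, 5}  B3 = {2, 3, 4, 5}  B4 = {0, 3, 4, 5}
Tree: B1–B2, B2–B3, B3–B4

Every bag has size at most 4, so the width is 4 − 1 = 3 and tw(G) ≤ 3. For the lower bound, the 4 vertices {0, 3, 4, 5} are pairwise adjacent, and any tree decomposition puts a clique entirely inside one bag — forcing width ≥ 3. Therefore the treewidth is 3.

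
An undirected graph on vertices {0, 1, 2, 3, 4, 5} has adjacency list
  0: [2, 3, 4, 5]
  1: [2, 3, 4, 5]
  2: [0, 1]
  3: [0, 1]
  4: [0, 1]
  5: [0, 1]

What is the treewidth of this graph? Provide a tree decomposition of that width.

Each bag holds 3 vertices, so the decomposition has width 2, which upper-bounds the treewidth. The edges 0–5–1–2–0 form a cycle, so G is not a tree and its treewidth is at least 2. The upper and lower bounds meet at 2, so that is the treewidth.

Treewidth 2.
Bags: B1 = {0, 1, 5}  B2 = {0, 1, 2}  B3 = {0, 1, 4}  B4 = {0, 1, 3}
Tree: B1–B2, B2–B3, B3–B4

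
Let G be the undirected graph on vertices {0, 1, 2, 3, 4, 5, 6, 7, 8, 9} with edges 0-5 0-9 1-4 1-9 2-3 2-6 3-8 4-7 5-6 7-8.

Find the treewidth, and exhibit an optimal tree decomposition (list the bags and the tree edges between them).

Each bag holds 3 vertices, so the decomposition has width 2, which upper-bounds the treewidth. The edges 9–1–4–7–8–3–2–6–5–0–9 form a cycle, so G is not a tree and its treewidth is at least 2. Hence tw(G) = 2 exactly.

Treewidth 2.
One such decomposition:
Bags: B1 = {1, 4, 9}  B2 = {4, 7, 9}  B3 = {7, 8, 9}  B4 = {3, 8, 9}  B5 = {2, 3, 9}  B6 = {2, 6, 9}  B7 = {5, 6, 9}  B8 = {0, 5, 9}
Tree: B1–B2, B2–B3, B3–B4, B4–B5, B5–B6, B6–B7, B7–B8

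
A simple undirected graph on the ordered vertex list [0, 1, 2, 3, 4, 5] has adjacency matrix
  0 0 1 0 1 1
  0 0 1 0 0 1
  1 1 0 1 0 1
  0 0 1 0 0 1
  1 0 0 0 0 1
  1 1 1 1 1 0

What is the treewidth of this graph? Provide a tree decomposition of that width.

Treewidth 2.
Bags: B1 = {0, 2, 5}  B2 = {0, 4, 5}  B3 = {1, 2, 5}  B4 = {2, 3, 5}
Tree: B1–B2, B1–B3, B1–B4

Each bag holds 3 vertices, so the decomposition has width 2, which upper-bounds the treewidth. Conversely, {0, 2, 5} is a clique of size 3, and the vertices of any clique must share a bag in every tree decomposition; so some bag has ≥ 3 vertices and tw(G) ≥ 2. Hence tw(G) = 2 exactly.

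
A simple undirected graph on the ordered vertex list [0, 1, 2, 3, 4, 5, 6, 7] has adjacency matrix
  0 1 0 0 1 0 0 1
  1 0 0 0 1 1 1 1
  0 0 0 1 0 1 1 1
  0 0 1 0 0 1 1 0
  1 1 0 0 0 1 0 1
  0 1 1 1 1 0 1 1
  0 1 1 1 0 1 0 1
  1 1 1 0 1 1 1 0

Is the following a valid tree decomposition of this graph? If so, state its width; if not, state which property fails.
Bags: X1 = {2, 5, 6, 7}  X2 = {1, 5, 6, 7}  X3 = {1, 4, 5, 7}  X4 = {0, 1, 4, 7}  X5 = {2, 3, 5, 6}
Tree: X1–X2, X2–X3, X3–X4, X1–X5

Yes; width 3.

Every vertex of G appears in some bag (union = {0, 1, 2, 3, 4, 5, 6, 7}); every edge is covered by a bag; and for each vertex v the set of bags containing v is connected in the bag tree. The decomposition is therefore valid. The largest bag has 4 vertices, so the width is 3.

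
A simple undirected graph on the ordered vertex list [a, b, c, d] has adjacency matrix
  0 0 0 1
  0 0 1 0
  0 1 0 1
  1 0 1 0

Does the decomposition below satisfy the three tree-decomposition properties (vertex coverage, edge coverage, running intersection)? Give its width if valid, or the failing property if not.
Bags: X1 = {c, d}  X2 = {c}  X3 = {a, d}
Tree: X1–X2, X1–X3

A tree decomposition must satisfy three properties: every vertex lies in some bag; for every edge, both endpoints lie together in some bag; and for every vertex, the bags containing it form a connected subtree. Here vertex b appears in no bag, so the decomposition is invalid.

No — vertex b appears in no bag.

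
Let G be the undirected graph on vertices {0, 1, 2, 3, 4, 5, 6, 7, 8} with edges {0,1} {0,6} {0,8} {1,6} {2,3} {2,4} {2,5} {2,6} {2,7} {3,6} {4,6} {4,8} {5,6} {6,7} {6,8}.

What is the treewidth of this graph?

A width-2 tree decomposition is:
Bags: B1 = {2, 4, 6}  B2 = {2, 5, 6}  B3 = {4, 6, 8}  B4 = {0, 6, 8}  B5 = {2, 3, 6}  B6 = {0, 1, 6}  B7 = {2, 6, 7}
Tree: B1–B2, B1–B3, B3–B4, B1–B5, B4–B6, B2–B7
Every bag has size at most 3, so the width is 3 − 1 = 2 and tw(G) ≤ 2. For the lower bound, the 3 vertices {0, 6, 8} are pairwise adjacent, and any tree decomposition puts a clique entirely inside one bag — forcing width ≥ 2. The upper and lower bounds meet at 2, so that is the treewidth.

2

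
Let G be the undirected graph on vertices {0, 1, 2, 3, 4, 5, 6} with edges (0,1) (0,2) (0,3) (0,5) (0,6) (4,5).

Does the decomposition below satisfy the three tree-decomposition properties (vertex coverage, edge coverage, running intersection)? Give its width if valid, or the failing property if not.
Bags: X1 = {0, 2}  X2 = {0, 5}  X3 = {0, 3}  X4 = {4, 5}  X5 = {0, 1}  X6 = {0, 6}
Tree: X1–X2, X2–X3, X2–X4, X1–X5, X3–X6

Checking the three conditions: (i) the bags cover all of {0, 1, 2, 3, 4, 5, 6}; (ii) for each edge, some bag contains both endpoints; (iii) the bags containing any fixed vertex form a subtree. All hold, so the decomposition is valid with width 2 − 1 = 1.

Yes; width 1.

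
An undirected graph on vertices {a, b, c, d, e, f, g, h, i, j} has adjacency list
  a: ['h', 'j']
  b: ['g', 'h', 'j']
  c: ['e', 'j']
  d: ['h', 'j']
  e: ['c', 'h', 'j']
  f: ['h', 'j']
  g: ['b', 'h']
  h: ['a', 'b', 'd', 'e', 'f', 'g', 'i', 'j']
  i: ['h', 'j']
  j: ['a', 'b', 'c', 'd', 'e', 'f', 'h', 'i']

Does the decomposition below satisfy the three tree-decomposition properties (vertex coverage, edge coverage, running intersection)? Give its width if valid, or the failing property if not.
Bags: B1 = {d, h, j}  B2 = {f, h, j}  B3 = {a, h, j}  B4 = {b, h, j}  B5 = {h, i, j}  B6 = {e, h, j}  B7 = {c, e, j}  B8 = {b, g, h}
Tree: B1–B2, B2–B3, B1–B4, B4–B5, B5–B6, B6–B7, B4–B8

Yes; width 2.

Every vertex of G appears in some bag (union = {a, b, c, d, e, f, g, h, i, j}); every edge is covered by a bag; and for each vertex v the set of bags containing v is connected in the bag tree. The decomposition is therefore valid. The largest bag has 3 vertices, so the width is 2.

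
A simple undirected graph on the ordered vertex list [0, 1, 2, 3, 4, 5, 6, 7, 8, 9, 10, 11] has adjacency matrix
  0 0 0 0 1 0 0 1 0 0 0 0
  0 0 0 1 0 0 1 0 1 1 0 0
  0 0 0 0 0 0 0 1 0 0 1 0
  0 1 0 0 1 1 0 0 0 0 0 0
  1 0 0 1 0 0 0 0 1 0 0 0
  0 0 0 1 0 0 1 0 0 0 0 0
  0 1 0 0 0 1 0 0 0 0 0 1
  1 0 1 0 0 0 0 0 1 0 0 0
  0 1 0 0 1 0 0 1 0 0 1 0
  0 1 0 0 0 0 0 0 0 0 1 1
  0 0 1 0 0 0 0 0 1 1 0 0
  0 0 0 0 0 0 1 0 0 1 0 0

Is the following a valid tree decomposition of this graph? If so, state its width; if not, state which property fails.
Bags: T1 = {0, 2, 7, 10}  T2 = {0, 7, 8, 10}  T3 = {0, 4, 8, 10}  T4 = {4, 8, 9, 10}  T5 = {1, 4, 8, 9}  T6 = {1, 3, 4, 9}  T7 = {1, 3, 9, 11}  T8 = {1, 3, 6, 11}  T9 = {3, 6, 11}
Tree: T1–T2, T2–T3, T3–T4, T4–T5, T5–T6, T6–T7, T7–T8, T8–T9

No — vertex 5 appears in no bag.

A tree decomposition must satisfy three properties: every vertex lies in some bag; for every edge, both endpoints lie together in some bag; and for every vertex, the bags containing it form a connected subtree. Here vertex 5 appears in no bag, so the decomposition is invalid.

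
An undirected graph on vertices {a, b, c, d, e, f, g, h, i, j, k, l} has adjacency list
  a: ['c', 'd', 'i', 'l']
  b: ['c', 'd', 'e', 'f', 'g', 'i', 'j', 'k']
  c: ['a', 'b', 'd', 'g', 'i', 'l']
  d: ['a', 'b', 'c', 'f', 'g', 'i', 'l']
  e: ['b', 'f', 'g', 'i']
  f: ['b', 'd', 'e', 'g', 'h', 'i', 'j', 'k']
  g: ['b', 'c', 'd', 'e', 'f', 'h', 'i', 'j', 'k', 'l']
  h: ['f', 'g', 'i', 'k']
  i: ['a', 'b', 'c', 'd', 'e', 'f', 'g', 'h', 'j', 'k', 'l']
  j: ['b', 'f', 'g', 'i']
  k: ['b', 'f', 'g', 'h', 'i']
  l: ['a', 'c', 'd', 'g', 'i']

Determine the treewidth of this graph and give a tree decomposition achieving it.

Each bag holds 5 vertices, so the decomposition has width 4, which upper-bounds the treewidth. On the other hand G contains the 5-clique {c, d, g, i, l}. A clique must lie in a single bag of any decomposition, so no decomposition can have width below 4. Hence tw(G) = 4 exactly.

Treewidth 4.
One such decomposition:
Bags: B1 = {b, f, g, i, k}  B2 = {b, d, f, g, i}  B3 = {f, g, h, i, k}  B4 = {b, c, d, g, i}  B5 = {b, e, f, g, i}  B6 = {c, d, g, i, l}  B7 = {b, f, g, i, j}  B8 = {a, c, d, i, l}
Tree: B1–B2, B1–B3, B2–B4, B2–B5, B4–B6, B1–B7, B6–B8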